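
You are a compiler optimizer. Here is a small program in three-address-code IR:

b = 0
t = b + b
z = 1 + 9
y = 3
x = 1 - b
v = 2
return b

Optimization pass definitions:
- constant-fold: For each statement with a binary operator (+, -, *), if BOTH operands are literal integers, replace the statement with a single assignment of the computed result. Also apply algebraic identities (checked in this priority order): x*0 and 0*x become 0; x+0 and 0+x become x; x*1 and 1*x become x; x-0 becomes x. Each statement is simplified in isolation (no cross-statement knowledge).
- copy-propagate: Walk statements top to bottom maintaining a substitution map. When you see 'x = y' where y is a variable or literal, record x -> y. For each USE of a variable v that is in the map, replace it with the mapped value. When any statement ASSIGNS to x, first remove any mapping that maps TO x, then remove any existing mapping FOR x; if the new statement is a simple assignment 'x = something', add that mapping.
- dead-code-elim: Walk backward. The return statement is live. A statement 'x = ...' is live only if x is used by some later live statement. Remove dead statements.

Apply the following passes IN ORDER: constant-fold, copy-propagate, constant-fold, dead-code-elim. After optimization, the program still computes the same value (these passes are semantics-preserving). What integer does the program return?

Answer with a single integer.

Answer: 0

Derivation:
Initial IR:
  b = 0
  t = b + b
  z = 1 + 9
  y = 3
  x = 1 - b
  v = 2
  return b
After constant-fold (7 stmts):
  b = 0
  t = b + b
  z = 10
  y = 3
  x = 1 - b
  v = 2
  return b
After copy-propagate (7 stmts):
  b = 0
  t = 0 + 0
  z = 10
  y = 3
  x = 1 - 0
  v = 2
  return 0
After constant-fold (7 stmts):
  b = 0
  t = 0
  z = 10
  y = 3
  x = 1
  v = 2
  return 0
After dead-code-elim (1 stmts):
  return 0
Evaluate:
  b = 0  =>  b = 0
  t = b + b  =>  t = 0
  z = 1 + 9  =>  z = 10
  y = 3  =>  y = 3
  x = 1 - b  =>  x = 1
  v = 2  =>  v = 2
  return b = 0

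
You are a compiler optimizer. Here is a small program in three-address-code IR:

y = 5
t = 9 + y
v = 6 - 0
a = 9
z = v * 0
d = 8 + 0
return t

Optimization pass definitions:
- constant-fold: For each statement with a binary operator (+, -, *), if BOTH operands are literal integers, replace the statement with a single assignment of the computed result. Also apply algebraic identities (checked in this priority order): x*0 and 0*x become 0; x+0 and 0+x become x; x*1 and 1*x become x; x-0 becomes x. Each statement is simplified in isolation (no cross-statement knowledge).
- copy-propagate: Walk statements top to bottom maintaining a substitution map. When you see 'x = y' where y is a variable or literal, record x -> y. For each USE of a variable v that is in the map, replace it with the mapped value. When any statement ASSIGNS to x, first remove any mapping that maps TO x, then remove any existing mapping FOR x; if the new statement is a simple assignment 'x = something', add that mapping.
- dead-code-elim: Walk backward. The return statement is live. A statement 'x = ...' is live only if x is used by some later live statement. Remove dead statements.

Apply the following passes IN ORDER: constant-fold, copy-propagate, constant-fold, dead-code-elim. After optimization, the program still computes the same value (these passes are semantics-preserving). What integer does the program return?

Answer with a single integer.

Initial IR:
  y = 5
  t = 9 + y
  v = 6 - 0
  a = 9
  z = v * 0
  d = 8 + 0
  return t
After constant-fold (7 stmts):
  y = 5
  t = 9 + y
  v = 6
  a = 9
  z = 0
  d = 8
  return t
After copy-propagate (7 stmts):
  y = 5
  t = 9 + 5
  v = 6
  a = 9
  z = 0
  d = 8
  return t
After constant-fold (7 stmts):
  y = 5
  t = 14
  v = 6
  a = 9
  z = 0
  d = 8
  return t
After dead-code-elim (2 stmts):
  t = 14
  return t
Evaluate:
  y = 5  =>  y = 5
  t = 9 + y  =>  t = 14
  v = 6 - 0  =>  v = 6
  a = 9  =>  a = 9
  z = v * 0  =>  z = 0
  d = 8 + 0  =>  d = 8
  return t = 14

Answer: 14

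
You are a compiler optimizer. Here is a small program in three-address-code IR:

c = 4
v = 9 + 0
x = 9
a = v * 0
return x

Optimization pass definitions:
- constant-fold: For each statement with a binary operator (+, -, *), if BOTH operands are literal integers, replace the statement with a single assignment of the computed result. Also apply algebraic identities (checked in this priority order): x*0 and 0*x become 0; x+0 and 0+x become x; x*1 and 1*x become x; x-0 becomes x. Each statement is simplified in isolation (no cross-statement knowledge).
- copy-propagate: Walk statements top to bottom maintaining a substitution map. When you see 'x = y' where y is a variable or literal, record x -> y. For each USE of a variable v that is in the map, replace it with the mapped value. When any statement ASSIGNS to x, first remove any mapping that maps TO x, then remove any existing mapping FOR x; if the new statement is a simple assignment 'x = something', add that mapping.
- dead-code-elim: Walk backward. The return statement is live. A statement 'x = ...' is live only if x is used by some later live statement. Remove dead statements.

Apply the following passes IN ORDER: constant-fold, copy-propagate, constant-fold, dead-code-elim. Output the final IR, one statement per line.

Initial IR:
  c = 4
  v = 9 + 0
  x = 9
  a = v * 0
  return x
After constant-fold (5 stmts):
  c = 4
  v = 9
  x = 9
  a = 0
  return x
After copy-propagate (5 stmts):
  c = 4
  v = 9
  x = 9
  a = 0
  return 9
After constant-fold (5 stmts):
  c = 4
  v = 9
  x = 9
  a = 0
  return 9
After dead-code-elim (1 stmts):
  return 9

Answer: return 9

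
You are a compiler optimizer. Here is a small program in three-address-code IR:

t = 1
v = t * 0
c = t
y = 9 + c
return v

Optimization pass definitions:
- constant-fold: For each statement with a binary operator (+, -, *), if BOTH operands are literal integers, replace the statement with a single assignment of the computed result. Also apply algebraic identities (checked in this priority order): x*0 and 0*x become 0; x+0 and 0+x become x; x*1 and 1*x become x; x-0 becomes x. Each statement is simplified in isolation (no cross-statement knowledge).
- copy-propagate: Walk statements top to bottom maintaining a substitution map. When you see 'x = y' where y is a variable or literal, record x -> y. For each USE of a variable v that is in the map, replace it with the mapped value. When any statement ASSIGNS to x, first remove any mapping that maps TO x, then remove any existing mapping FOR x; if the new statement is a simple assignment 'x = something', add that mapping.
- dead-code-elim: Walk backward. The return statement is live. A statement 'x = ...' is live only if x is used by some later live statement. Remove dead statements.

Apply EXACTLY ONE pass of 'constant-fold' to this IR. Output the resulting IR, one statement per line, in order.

Applying constant-fold statement-by-statement:
  [1] t = 1  (unchanged)
  [2] v = t * 0  -> v = 0
  [3] c = t  (unchanged)
  [4] y = 9 + c  (unchanged)
  [5] return v  (unchanged)
Result (5 stmts):
  t = 1
  v = 0
  c = t
  y = 9 + c
  return v

Answer: t = 1
v = 0
c = t
y = 9 + c
return v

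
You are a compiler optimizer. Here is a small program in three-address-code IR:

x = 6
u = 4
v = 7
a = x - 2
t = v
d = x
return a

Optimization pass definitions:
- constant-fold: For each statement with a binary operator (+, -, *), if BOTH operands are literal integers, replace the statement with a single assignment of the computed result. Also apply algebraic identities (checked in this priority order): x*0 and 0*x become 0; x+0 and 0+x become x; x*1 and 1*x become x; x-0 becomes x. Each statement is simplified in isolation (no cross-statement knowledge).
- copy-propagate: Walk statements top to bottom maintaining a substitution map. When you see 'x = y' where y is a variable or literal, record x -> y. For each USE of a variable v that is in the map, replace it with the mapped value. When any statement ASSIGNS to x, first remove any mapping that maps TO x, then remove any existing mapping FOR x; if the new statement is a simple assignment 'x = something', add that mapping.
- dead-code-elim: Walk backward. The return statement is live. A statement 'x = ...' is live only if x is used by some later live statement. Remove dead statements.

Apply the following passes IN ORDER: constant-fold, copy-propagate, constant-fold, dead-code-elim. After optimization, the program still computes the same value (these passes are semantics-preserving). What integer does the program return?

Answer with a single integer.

Answer: 4

Derivation:
Initial IR:
  x = 6
  u = 4
  v = 7
  a = x - 2
  t = v
  d = x
  return a
After constant-fold (7 stmts):
  x = 6
  u = 4
  v = 7
  a = x - 2
  t = v
  d = x
  return a
After copy-propagate (7 stmts):
  x = 6
  u = 4
  v = 7
  a = 6 - 2
  t = 7
  d = 6
  return a
After constant-fold (7 stmts):
  x = 6
  u = 4
  v = 7
  a = 4
  t = 7
  d = 6
  return a
After dead-code-elim (2 stmts):
  a = 4
  return a
Evaluate:
  x = 6  =>  x = 6
  u = 4  =>  u = 4
  v = 7  =>  v = 7
  a = x - 2  =>  a = 4
  t = v  =>  t = 7
  d = x  =>  d = 6
  return a = 4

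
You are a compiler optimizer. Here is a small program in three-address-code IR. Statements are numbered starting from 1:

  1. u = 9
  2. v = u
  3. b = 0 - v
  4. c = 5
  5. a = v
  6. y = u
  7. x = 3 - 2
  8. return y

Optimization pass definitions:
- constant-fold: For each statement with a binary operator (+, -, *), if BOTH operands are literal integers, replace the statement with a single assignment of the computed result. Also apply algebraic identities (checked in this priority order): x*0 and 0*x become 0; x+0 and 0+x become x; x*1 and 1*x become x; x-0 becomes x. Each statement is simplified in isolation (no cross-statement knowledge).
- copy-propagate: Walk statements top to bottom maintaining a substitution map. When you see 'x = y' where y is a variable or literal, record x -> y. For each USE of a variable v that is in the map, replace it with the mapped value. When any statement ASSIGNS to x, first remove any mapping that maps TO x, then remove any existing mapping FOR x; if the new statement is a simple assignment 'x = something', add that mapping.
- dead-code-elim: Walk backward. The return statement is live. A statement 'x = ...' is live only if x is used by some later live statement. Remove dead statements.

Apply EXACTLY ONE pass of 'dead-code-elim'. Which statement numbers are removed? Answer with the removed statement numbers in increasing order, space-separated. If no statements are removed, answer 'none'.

Answer: 2 3 4 5 7

Derivation:
Backward liveness scan:
Stmt 1 'u = 9': KEEP (u is live); live-in = []
Stmt 2 'v = u': DEAD (v not in live set ['u'])
Stmt 3 'b = 0 - v': DEAD (b not in live set ['u'])
Stmt 4 'c = 5': DEAD (c not in live set ['u'])
Stmt 5 'a = v': DEAD (a not in live set ['u'])
Stmt 6 'y = u': KEEP (y is live); live-in = ['u']
Stmt 7 'x = 3 - 2': DEAD (x not in live set ['y'])
Stmt 8 'return y': KEEP (return); live-in = ['y']
Removed statement numbers: [2, 3, 4, 5, 7]
Surviving IR:
  u = 9
  y = u
  return y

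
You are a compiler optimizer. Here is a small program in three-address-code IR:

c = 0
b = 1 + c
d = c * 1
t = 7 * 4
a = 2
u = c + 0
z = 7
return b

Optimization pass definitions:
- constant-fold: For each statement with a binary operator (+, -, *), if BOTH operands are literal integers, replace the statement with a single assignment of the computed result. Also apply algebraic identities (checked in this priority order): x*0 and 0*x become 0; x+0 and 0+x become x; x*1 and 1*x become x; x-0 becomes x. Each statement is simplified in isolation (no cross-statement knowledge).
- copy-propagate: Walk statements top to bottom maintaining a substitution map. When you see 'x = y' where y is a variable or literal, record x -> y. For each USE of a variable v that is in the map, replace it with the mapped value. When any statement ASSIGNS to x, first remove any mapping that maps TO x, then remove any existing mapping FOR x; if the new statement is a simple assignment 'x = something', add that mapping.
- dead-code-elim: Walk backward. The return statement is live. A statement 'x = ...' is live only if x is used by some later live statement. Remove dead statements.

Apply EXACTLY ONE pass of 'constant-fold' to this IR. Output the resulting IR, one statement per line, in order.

Applying constant-fold statement-by-statement:
  [1] c = 0  (unchanged)
  [2] b = 1 + c  (unchanged)
  [3] d = c * 1  -> d = c
  [4] t = 7 * 4  -> t = 28
  [5] a = 2  (unchanged)
  [6] u = c + 0  -> u = c
  [7] z = 7  (unchanged)
  [8] return b  (unchanged)
Result (8 stmts):
  c = 0
  b = 1 + c
  d = c
  t = 28
  a = 2
  u = c
  z = 7
  return b

Answer: c = 0
b = 1 + c
d = c
t = 28
a = 2
u = c
z = 7
return b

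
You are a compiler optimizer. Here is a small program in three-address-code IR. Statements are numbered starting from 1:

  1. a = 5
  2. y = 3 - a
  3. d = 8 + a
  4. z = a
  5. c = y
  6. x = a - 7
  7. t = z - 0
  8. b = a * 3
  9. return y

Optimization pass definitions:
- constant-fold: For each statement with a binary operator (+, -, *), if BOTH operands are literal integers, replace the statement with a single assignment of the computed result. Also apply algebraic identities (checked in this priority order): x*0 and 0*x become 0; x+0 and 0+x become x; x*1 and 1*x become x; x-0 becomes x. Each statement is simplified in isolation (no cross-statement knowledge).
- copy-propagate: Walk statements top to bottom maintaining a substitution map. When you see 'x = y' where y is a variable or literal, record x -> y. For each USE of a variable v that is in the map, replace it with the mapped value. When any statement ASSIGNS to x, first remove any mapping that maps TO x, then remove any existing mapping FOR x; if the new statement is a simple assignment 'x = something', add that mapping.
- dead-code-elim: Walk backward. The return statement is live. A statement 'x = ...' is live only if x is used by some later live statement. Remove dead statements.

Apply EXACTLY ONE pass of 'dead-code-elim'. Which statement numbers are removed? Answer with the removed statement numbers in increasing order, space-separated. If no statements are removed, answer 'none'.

Backward liveness scan:
Stmt 1 'a = 5': KEEP (a is live); live-in = []
Stmt 2 'y = 3 - a': KEEP (y is live); live-in = ['a']
Stmt 3 'd = 8 + a': DEAD (d not in live set ['y'])
Stmt 4 'z = a': DEAD (z not in live set ['y'])
Stmt 5 'c = y': DEAD (c not in live set ['y'])
Stmt 6 'x = a - 7': DEAD (x not in live set ['y'])
Stmt 7 't = z - 0': DEAD (t not in live set ['y'])
Stmt 8 'b = a * 3': DEAD (b not in live set ['y'])
Stmt 9 'return y': KEEP (return); live-in = ['y']
Removed statement numbers: [3, 4, 5, 6, 7, 8]
Surviving IR:
  a = 5
  y = 3 - a
  return y

Answer: 3 4 5 6 7 8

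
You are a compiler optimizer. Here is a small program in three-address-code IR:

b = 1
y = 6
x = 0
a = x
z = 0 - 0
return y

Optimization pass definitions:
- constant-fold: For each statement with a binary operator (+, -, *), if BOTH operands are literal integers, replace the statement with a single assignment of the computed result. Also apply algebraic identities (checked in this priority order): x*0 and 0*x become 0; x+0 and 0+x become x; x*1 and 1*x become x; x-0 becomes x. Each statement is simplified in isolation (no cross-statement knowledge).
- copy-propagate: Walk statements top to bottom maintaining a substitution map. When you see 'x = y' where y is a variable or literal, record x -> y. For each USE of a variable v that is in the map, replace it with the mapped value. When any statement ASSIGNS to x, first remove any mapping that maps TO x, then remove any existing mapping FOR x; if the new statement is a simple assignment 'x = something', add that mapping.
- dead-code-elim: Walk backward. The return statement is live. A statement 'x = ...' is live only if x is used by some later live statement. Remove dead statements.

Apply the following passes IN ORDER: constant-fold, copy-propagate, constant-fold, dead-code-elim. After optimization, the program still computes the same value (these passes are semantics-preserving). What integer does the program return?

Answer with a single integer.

Initial IR:
  b = 1
  y = 6
  x = 0
  a = x
  z = 0 - 0
  return y
After constant-fold (6 stmts):
  b = 1
  y = 6
  x = 0
  a = x
  z = 0
  return y
After copy-propagate (6 stmts):
  b = 1
  y = 6
  x = 0
  a = 0
  z = 0
  return 6
After constant-fold (6 stmts):
  b = 1
  y = 6
  x = 0
  a = 0
  z = 0
  return 6
After dead-code-elim (1 stmts):
  return 6
Evaluate:
  b = 1  =>  b = 1
  y = 6  =>  y = 6
  x = 0  =>  x = 0
  a = x  =>  a = 0
  z = 0 - 0  =>  z = 0
  return y = 6

Answer: 6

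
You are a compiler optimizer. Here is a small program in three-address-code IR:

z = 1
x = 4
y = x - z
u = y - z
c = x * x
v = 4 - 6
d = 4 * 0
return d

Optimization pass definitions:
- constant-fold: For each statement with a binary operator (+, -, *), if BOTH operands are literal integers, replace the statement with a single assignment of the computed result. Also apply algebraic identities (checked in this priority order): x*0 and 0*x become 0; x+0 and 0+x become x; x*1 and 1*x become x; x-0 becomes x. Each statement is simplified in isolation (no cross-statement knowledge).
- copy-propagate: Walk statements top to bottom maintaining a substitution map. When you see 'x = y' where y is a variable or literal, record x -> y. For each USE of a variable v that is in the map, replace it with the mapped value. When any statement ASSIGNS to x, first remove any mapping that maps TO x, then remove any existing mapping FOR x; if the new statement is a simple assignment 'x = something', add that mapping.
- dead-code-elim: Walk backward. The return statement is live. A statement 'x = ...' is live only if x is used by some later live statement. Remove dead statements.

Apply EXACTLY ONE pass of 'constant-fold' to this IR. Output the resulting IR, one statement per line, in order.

Applying constant-fold statement-by-statement:
  [1] z = 1  (unchanged)
  [2] x = 4  (unchanged)
  [3] y = x - z  (unchanged)
  [4] u = y - z  (unchanged)
  [5] c = x * x  (unchanged)
  [6] v = 4 - 6  -> v = -2
  [7] d = 4 * 0  -> d = 0
  [8] return d  (unchanged)
Result (8 stmts):
  z = 1
  x = 4
  y = x - z
  u = y - z
  c = x * x
  v = -2
  d = 0
  return d

Answer: z = 1
x = 4
y = x - z
u = y - z
c = x * x
v = -2
d = 0
return d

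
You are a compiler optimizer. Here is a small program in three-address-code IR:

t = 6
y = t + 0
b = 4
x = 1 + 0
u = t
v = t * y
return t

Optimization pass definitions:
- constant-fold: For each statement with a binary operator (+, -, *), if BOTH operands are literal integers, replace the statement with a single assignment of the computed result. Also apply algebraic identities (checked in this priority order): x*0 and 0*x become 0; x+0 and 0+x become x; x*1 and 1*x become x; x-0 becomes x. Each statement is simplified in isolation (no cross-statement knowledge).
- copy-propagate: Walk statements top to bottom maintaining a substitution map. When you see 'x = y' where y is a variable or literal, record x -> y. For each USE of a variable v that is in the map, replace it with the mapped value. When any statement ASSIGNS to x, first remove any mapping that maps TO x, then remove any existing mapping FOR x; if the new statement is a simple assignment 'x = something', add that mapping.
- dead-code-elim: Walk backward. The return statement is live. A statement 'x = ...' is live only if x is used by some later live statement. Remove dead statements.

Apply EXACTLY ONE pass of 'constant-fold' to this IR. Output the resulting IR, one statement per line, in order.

Applying constant-fold statement-by-statement:
  [1] t = 6  (unchanged)
  [2] y = t + 0  -> y = t
  [3] b = 4  (unchanged)
  [4] x = 1 + 0  -> x = 1
  [5] u = t  (unchanged)
  [6] v = t * y  (unchanged)
  [7] return t  (unchanged)
Result (7 stmts):
  t = 6
  y = t
  b = 4
  x = 1
  u = t
  v = t * y
  return t

Answer: t = 6
y = t
b = 4
x = 1
u = t
v = t * y
return t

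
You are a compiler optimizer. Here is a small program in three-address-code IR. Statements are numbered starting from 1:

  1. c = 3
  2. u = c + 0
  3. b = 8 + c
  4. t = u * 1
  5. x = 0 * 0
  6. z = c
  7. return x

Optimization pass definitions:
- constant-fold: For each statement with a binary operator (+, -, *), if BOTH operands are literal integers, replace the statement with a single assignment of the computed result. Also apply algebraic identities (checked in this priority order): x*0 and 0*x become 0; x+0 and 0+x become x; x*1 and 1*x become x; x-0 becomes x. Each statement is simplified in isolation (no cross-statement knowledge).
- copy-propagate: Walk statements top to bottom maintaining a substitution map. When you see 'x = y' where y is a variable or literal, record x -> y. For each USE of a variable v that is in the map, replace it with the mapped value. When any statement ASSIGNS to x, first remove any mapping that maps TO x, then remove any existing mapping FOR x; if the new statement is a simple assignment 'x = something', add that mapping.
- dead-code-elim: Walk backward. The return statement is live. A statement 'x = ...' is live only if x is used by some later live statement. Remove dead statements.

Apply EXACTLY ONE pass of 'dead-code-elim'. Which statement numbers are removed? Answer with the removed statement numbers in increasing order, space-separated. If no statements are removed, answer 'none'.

Backward liveness scan:
Stmt 1 'c = 3': DEAD (c not in live set [])
Stmt 2 'u = c + 0': DEAD (u not in live set [])
Stmt 3 'b = 8 + c': DEAD (b not in live set [])
Stmt 4 't = u * 1': DEAD (t not in live set [])
Stmt 5 'x = 0 * 0': KEEP (x is live); live-in = []
Stmt 6 'z = c': DEAD (z not in live set ['x'])
Stmt 7 'return x': KEEP (return); live-in = ['x']
Removed statement numbers: [1, 2, 3, 4, 6]
Surviving IR:
  x = 0 * 0
  return x

Answer: 1 2 3 4 6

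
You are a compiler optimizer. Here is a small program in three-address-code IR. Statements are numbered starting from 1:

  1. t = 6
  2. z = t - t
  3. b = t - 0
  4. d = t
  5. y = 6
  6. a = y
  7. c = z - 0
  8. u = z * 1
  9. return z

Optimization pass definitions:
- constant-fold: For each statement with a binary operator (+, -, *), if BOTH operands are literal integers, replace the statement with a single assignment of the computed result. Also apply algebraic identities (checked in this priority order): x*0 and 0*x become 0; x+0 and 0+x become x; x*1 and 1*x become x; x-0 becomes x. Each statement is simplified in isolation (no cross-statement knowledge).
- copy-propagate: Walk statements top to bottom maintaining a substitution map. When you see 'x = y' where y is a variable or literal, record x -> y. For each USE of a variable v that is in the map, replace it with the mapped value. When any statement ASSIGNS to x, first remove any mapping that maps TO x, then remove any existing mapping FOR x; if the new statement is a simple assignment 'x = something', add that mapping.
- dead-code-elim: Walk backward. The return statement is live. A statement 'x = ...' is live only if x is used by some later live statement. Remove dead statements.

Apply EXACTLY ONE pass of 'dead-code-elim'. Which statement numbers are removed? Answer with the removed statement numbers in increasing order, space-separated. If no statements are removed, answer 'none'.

Answer: 3 4 5 6 7 8

Derivation:
Backward liveness scan:
Stmt 1 't = 6': KEEP (t is live); live-in = []
Stmt 2 'z = t - t': KEEP (z is live); live-in = ['t']
Stmt 3 'b = t - 0': DEAD (b not in live set ['z'])
Stmt 4 'd = t': DEAD (d not in live set ['z'])
Stmt 5 'y = 6': DEAD (y not in live set ['z'])
Stmt 6 'a = y': DEAD (a not in live set ['z'])
Stmt 7 'c = z - 0': DEAD (c not in live set ['z'])
Stmt 8 'u = z * 1': DEAD (u not in live set ['z'])
Stmt 9 'return z': KEEP (return); live-in = ['z']
Removed statement numbers: [3, 4, 5, 6, 7, 8]
Surviving IR:
  t = 6
  z = t - t
  return z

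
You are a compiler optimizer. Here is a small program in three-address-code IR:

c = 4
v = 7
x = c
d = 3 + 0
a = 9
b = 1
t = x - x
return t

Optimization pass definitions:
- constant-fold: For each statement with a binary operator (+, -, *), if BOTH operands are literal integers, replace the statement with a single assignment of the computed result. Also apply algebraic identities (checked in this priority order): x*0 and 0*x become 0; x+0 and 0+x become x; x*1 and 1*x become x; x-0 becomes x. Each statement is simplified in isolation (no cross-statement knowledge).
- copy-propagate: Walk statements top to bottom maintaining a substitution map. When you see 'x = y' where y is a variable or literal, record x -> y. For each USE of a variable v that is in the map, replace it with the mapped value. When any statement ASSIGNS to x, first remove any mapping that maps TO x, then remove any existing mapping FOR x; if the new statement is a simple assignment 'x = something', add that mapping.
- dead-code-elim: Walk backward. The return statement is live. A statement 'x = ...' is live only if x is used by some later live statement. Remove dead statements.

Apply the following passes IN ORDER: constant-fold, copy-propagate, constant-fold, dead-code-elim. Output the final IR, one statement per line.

Answer: t = 0
return t

Derivation:
Initial IR:
  c = 4
  v = 7
  x = c
  d = 3 + 0
  a = 9
  b = 1
  t = x - x
  return t
After constant-fold (8 stmts):
  c = 4
  v = 7
  x = c
  d = 3
  a = 9
  b = 1
  t = x - x
  return t
After copy-propagate (8 stmts):
  c = 4
  v = 7
  x = 4
  d = 3
  a = 9
  b = 1
  t = 4 - 4
  return t
After constant-fold (8 stmts):
  c = 4
  v = 7
  x = 4
  d = 3
  a = 9
  b = 1
  t = 0
  return t
After dead-code-elim (2 stmts):
  t = 0
  return t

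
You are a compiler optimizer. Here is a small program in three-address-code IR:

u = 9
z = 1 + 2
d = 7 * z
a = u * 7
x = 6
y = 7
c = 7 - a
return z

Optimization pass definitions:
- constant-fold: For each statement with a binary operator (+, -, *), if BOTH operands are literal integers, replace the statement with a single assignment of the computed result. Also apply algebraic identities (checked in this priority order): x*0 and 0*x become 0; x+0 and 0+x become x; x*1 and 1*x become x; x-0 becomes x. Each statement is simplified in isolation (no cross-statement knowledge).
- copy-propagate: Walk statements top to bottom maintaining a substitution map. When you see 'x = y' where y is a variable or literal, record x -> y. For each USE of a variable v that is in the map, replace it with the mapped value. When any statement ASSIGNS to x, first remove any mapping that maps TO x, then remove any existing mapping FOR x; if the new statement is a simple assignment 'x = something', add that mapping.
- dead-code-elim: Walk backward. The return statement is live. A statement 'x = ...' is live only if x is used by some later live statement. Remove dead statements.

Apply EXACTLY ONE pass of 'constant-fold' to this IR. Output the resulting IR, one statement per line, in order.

Answer: u = 9
z = 3
d = 7 * z
a = u * 7
x = 6
y = 7
c = 7 - a
return z

Derivation:
Applying constant-fold statement-by-statement:
  [1] u = 9  (unchanged)
  [2] z = 1 + 2  -> z = 3
  [3] d = 7 * z  (unchanged)
  [4] a = u * 7  (unchanged)
  [5] x = 6  (unchanged)
  [6] y = 7  (unchanged)
  [7] c = 7 - a  (unchanged)
  [8] return z  (unchanged)
Result (8 stmts):
  u = 9
  z = 3
  d = 7 * z
  a = u * 7
  x = 6
  y = 7
  c = 7 - a
  return z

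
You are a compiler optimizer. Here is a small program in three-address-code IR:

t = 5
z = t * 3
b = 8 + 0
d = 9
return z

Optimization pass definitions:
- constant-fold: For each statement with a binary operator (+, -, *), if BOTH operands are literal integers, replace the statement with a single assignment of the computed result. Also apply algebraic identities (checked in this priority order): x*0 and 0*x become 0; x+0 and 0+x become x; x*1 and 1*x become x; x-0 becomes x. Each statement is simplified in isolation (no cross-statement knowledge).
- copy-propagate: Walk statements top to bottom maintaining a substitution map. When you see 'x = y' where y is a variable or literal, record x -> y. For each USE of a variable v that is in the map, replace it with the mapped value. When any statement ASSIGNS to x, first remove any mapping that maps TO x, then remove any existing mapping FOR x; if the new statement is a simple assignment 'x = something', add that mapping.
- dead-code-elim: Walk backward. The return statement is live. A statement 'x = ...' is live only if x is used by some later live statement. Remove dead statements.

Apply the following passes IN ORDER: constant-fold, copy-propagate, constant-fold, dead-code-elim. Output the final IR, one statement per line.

Answer: z = 15
return z

Derivation:
Initial IR:
  t = 5
  z = t * 3
  b = 8 + 0
  d = 9
  return z
After constant-fold (5 stmts):
  t = 5
  z = t * 3
  b = 8
  d = 9
  return z
After copy-propagate (5 stmts):
  t = 5
  z = 5 * 3
  b = 8
  d = 9
  return z
After constant-fold (5 stmts):
  t = 5
  z = 15
  b = 8
  d = 9
  return z
After dead-code-elim (2 stmts):
  z = 15
  return z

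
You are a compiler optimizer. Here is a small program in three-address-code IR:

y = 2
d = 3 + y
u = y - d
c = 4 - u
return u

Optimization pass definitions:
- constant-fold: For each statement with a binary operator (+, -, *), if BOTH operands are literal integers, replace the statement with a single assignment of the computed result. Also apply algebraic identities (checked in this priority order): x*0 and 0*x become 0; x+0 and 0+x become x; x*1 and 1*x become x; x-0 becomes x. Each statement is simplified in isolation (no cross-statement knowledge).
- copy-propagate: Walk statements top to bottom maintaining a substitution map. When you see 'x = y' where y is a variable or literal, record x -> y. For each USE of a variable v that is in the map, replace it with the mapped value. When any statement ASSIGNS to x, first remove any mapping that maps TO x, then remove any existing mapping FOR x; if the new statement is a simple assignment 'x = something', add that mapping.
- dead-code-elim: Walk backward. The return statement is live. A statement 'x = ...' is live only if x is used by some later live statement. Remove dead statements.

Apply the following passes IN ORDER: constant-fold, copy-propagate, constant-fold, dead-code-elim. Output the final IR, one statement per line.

Initial IR:
  y = 2
  d = 3 + y
  u = y - d
  c = 4 - u
  return u
After constant-fold (5 stmts):
  y = 2
  d = 3 + y
  u = y - d
  c = 4 - u
  return u
After copy-propagate (5 stmts):
  y = 2
  d = 3 + 2
  u = 2 - d
  c = 4 - u
  return u
After constant-fold (5 stmts):
  y = 2
  d = 5
  u = 2 - d
  c = 4 - u
  return u
After dead-code-elim (3 stmts):
  d = 5
  u = 2 - d
  return u

Answer: d = 5
u = 2 - d
return u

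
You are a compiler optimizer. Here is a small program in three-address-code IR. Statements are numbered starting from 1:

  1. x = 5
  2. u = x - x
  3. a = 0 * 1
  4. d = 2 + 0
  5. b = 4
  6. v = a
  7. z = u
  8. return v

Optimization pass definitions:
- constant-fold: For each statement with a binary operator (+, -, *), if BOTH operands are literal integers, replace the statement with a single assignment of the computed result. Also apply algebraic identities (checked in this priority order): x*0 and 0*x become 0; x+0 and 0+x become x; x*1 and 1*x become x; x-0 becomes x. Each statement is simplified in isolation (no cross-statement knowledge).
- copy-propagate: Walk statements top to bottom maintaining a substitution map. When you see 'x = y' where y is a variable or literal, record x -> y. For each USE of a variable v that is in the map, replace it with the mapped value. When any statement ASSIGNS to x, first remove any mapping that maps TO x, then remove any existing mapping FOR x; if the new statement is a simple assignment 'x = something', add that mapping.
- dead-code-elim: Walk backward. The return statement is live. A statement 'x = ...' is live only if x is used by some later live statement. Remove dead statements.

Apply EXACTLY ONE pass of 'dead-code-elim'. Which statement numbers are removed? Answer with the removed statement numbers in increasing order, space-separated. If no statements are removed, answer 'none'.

Backward liveness scan:
Stmt 1 'x = 5': DEAD (x not in live set [])
Stmt 2 'u = x - x': DEAD (u not in live set [])
Stmt 3 'a = 0 * 1': KEEP (a is live); live-in = []
Stmt 4 'd = 2 + 0': DEAD (d not in live set ['a'])
Stmt 5 'b = 4': DEAD (b not in live set ['a'])
Stmt 6 'v = a': KEEP (v is live); live-in = ['a']
Stmt 7 'z = u': DEAD (z not in live set ['v'])
Stmt 8 'return v': KEEP (return); live-in = ['v']
Removed statement numbers: [1, 2, 4, 5, 7]
Surviving IR:
  a = 0 * 1
  v = a
  return v

Answer: 1 2 4 5 7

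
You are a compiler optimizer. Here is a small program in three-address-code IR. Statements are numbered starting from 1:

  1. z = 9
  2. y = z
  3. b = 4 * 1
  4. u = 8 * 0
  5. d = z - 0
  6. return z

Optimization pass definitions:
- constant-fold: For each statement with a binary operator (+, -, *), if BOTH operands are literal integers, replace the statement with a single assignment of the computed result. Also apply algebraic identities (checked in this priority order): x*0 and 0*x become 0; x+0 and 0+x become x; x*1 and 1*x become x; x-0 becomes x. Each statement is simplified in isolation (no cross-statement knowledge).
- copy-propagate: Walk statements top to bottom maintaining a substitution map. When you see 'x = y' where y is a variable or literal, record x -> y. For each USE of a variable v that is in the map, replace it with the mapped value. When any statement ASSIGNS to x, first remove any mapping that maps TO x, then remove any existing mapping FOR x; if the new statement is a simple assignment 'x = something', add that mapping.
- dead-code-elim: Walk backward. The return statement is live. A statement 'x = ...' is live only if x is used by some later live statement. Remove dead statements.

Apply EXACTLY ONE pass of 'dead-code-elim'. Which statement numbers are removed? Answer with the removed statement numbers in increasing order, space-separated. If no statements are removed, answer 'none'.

Backward liveness scan:
Stmt 1 'z = 9': KEEP (z is live); live-in = []
Stmt 2 'y = z': DEAD (y not in live set ['z'])
Stmt 3 'b = 4 * 1': DEAD (b not in live set ['z'])
Stmt 4 'u = 8 * 0': DEAD (u not in live set ['z'])
Stmt 5 'd = z - 0': DEAD (d not in live set ['z'])
Stmt 6 'return z': KEEP (return); live-in = ['z']
Removed statement numbers: [2, 3, 4, 5]
Surviving IR:
  z = 9
  return z

Answer: 2 3 4 5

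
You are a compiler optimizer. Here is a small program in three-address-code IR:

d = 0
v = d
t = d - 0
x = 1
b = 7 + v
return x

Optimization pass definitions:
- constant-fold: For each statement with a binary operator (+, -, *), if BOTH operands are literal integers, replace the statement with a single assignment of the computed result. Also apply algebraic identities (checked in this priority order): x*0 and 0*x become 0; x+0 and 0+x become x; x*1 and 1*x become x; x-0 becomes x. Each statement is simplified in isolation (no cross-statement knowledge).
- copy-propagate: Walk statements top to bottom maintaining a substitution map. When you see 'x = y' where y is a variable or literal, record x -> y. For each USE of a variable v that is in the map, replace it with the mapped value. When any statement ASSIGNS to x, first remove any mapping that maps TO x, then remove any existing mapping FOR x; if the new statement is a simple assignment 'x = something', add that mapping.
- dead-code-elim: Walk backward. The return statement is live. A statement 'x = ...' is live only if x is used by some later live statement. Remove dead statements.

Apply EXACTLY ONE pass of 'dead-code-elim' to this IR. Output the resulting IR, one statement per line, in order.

Answer: x = 1
return x

Derivation:
Applying dead-code-elim statement-by-statement:
  [6] return x  -> KEEP (return); live=['x']
  [5] b = 7 + v  -> DEAD (b not live)
  [4] x = 1  -> KEEP; live=[]
  [3] t = d - 0  -> DEAD (t not live)
  [2] v = d  -> DEAD (v not live)
  [1] d = 0  -> DEAD (d not live)
Result (2 stmts):
  x = 1
  return x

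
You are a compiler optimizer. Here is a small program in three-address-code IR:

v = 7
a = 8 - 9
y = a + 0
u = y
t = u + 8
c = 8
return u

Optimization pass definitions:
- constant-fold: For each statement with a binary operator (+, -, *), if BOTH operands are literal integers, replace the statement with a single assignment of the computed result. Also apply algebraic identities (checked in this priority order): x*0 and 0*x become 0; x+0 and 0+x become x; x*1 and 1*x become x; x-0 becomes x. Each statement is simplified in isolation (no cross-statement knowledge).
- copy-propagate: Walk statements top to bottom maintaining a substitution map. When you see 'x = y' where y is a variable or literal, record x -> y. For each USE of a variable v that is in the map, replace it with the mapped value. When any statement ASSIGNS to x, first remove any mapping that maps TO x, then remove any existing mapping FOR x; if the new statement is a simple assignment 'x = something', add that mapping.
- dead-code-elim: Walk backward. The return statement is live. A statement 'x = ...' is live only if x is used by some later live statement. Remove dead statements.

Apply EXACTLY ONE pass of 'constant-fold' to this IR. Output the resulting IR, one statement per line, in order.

Answer: v = 7
a = -1
y = a
u = y
t = u + 8
c = 8
return u

Derivation:
Applying constant-fold statement-by-statement:
  [1] v = 7  (unchanged)
  [2] a = 8 - 9  -> a = -1
  [3] y = a + 0  -> y = a
  [4] u = y  (unchanged)
  [5] t = u + 8  (unchanged)
  [6] c = 8  (unchanged)
  [7] return u  (unchanged)
Result (7 stmts):
  v = 7
  a = -1
  y = a
  u = y
  t = u + 8
  c = 8
  return u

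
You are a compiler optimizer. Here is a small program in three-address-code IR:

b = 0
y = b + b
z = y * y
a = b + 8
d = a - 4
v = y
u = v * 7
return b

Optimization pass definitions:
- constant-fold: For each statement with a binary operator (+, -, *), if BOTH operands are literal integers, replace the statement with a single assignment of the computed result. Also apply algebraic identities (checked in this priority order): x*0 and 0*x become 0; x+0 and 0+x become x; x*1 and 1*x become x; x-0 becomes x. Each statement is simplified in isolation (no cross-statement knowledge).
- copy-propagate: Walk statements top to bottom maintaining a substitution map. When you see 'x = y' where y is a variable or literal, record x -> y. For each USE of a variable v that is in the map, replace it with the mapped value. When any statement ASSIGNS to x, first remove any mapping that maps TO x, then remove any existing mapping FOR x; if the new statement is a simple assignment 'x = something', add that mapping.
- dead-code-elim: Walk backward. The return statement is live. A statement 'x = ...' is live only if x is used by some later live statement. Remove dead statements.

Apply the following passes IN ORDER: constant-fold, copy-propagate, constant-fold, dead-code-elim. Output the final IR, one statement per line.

Answer: return 0

Derivation:
Initial IR:
  b = 0
  y = b + b
  z = y * y
  a = b + 8
  d = a - 4
  v = y
  u = v * 7
  return b
After constant-fold (8 stmts):
  b = 0
  y = b + b
  z = y * y
  a = b + 8
  d = a - 4
  v = y
  u = v * 7
  return b
After copy-propagate (8 stmts):
  b = 0
  y = 0 + 0
  z = y * y
  a = 0 + 8
  d = a - 4
  v = y
  u = y * 7
  return 0
After constant-fold (8 stmts):
  b = 0
  y = 0
  z = y * y
  a = 8
  d = a - 4
  v = y
  u = y * 7
  return 0
After dead-code-elim (1 stmts):
  return 0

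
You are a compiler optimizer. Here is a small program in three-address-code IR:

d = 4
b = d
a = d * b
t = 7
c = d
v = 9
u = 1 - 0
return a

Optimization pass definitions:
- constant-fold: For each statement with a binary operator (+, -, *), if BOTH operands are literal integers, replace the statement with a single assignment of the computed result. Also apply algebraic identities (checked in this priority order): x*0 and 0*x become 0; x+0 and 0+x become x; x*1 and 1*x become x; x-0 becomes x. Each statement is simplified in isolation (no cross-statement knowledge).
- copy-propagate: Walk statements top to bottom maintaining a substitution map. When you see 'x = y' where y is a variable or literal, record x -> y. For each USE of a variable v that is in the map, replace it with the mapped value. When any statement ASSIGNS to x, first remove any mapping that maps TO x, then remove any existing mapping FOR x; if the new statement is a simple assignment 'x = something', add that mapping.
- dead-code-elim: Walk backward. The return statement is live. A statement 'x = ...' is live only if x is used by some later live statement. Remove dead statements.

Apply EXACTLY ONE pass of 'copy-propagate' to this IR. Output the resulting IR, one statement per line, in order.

Answer: d = 4
b = 4
a = 4 * 4
t = 7
c = 4
v = 9
u = 1 - 0
return a

Derivation:
Applying copy-propagate statement-by-statement:
  [1] d = 4  (unchanged)
  [2] b = d  -> b = 4
  [3] a = d * b  -> a = 4 * 4
  [4] t = 7  (unchanged)
  [5] c = d  -> c = 4
  [6] v = 9  (unchanged)
  [7] u = 1 - 0  (unchanged)
  [8] return a  (unchanged)
Result (8 stmts):
  d = 4
  b = 4
  a = 4 * 4
  t = 7
  c = 4
  v = 9
  u = 1 - 0
  return a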